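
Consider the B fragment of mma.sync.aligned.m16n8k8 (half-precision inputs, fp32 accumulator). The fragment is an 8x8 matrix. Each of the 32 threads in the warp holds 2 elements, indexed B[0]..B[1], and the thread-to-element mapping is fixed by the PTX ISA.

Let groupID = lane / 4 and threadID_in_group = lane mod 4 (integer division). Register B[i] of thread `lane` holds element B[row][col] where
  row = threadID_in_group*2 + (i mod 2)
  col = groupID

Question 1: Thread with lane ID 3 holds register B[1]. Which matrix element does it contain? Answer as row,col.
3: grp=0,tig=3
[1] (3*2+1,0) = (7,0)

7,0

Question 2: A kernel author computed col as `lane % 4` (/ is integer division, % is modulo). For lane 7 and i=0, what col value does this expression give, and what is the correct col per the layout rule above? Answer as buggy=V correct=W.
buggy=3 correct=1

`lane % 4`[7,0]->3
lane 7: g=1 (7/4), t=3 (7%4)
i=0: r=3*2+0=6, c=g=1
col: 3 vs 1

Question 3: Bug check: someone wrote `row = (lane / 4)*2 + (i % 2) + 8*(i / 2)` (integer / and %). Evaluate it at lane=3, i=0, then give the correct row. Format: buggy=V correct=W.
buggy=0 correct=6

`(lane / 4)*2 + (i % 2) + 8*(i / 2)`[3,0]->0
L=3->gid=3>>2=0, tid=3&3=3
[0]->row 3·2+0=6  col gid=0
row: 0 vs 6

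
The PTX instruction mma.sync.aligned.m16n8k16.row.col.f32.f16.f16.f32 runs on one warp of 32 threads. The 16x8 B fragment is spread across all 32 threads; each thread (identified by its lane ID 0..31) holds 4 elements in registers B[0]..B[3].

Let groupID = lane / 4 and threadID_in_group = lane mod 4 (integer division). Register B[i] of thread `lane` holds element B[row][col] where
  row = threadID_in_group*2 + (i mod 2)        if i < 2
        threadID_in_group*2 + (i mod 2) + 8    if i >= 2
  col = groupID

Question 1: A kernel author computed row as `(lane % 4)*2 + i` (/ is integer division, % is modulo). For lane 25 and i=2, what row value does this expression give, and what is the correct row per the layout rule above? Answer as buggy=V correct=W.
`(lane % 4)*2 + i`[25,2]->4
L=25->gid=25>>2=6, tid=25&3=1
[2]->row 1·2+0+8=10  col gid=6
row: 4 vs 10

buggy=4 correct=10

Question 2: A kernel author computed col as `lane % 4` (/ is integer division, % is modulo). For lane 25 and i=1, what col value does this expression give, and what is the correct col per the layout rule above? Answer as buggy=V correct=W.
`lane % 4`[25,1]->1
lane 25->25/4=6, 25 mod 4=1
i=1  r:2·1+1+0->3  c:6
col: 1 vs 6

buggy=1 correct=6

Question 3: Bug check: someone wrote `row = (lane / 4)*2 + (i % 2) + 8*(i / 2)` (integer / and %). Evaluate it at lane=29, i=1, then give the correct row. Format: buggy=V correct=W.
`(lane / 4)*2 + (i % 2) + 8*(i / 2)`[29,1]->15
L=29->g=29>>2=7, t=29&3=1
[1]->row 1·2+1+0=3  col g=7
row: 15 vs 3

buggy=15 correct=3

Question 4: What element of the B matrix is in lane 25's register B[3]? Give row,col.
lane 25->25/4=6, 25 mod 4=1
i=3  r:2·1+1+8->11  c:6

11,6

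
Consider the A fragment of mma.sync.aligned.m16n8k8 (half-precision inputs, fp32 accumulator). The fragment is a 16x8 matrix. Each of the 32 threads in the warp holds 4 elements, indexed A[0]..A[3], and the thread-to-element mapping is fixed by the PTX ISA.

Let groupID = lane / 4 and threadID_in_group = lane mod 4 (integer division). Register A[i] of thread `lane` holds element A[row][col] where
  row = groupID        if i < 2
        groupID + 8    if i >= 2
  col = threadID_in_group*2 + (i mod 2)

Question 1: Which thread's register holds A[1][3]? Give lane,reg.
r:1=>grp=1,rB=0  c:3=>tig=1,lo=1
L=1*4+1=5  i=0*2+1=1

5,1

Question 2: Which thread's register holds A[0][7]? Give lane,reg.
3,1

r=0→G=0,rhi=0  c=7→T=3,p=1
L=0*4+3=3  i=0*2+1=1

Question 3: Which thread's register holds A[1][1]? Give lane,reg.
r=1->g=1,rb=0  c=1->t=0,b0=1
L=1*4+0=4  i=0*2+1=1

4,1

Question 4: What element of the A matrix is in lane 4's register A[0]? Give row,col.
lane 4: gid=1 (4/4), tid=0 (4%4)
i=0: r=1+0=1, c=0*2+0=0

1,0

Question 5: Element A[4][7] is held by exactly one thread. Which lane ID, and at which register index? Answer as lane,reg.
19,1

r: 4->gid=4,r8=0  c: 7->tid=3,i&1=1
L=4*4+3=19  i=0*2+1=1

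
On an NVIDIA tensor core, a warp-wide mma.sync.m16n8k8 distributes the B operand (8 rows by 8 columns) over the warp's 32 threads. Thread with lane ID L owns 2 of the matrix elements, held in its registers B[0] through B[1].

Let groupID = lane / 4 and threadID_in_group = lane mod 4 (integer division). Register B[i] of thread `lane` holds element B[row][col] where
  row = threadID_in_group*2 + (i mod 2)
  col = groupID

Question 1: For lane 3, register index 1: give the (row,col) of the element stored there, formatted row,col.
7,0

L=3=>grp=3>>2=0, tig=3&3=3
[1]=>row 3·2+1=7  col grp=0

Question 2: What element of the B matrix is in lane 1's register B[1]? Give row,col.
lane 1: grp=0 (1/4), tig=1 (1%4)
i=1: r=1*2+1=3, c=grp=0

3,0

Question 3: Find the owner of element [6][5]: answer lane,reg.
23,0

c=5→G=5  r=6→T=3,p=0
L=5*4+3=23  i=0=0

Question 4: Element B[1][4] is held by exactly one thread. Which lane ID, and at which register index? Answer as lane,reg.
c: 4->gid=4  r: 1->tid=0,i&1=1
L=4*4+0=16  i=1=1

16,1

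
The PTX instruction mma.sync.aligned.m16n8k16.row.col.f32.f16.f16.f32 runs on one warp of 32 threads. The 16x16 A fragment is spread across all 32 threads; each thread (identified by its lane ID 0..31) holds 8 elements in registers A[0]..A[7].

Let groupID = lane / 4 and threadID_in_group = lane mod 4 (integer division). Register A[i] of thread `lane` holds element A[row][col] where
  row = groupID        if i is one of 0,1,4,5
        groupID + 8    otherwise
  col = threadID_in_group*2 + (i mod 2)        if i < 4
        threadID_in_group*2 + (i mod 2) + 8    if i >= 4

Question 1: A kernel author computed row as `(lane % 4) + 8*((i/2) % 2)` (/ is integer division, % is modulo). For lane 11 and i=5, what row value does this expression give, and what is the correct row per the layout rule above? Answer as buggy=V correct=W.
buggy=3 correct=2

`(lane % 4) + 8*((i/2) % 2)`[11,5]⇒3
L=11⇒gr=11>>2=2, th=11&3=3
[5]⇒row 2+0=2  col 3·2+1+8=15
row: 3 vs 2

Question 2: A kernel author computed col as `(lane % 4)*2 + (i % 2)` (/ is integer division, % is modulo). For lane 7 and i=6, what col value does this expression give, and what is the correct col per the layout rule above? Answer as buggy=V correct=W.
`(lane % 4)*2 + (i % 2)`[7,6]=>6
L=7=>grp=7>>2=1, tig=7&3=3
[6]=>row 1+8=9  col 3·2+0+8=14
col: 6 vs 14

buggy=6 correct=14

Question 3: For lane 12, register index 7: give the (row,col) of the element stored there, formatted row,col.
12: g=3,t=0
[7] (3+8,0*2+1+8) = (11,9)

11,9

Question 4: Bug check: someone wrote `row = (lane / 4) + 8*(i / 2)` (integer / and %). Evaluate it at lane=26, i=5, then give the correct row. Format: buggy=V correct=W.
`(lane / 4) + 8*(i / 2)`[26,5]=>22
lane 26: grp=6 (26/4), tig=2 (26%4)
i=5: r=6+0=6, c=2*2+1+8=13
row: 22 vs 6

buggy=22 correct=6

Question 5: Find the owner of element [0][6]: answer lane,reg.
3,0

r:0=>grp=0,rB=0  c:6=>cB=0,tig=3,lo=0
L=0*4+3=3  i=0*4+0*2+0=0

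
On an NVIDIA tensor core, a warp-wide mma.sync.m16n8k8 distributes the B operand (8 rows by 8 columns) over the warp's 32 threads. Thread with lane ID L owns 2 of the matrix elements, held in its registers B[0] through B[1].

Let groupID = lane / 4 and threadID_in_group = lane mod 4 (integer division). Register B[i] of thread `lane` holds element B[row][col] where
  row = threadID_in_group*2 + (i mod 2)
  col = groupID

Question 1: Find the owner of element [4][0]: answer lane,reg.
c=0→G=0  r=4→T=2,p=0
L=0*4+2=2  i=0=0

2,0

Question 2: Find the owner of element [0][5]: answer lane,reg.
c=5->g=5  r=0->t=0,b0=0
L=5*4+0=20  i=0=0

20,0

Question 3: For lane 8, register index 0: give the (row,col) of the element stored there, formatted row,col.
lane 8→8/4=2, 8 mod 4=0
i=0  r:2·0+0→0  c:2

0,2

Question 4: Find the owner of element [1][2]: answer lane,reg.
c=2→G=2  r=1→T=0,p=1
L=2*4+0=8  i=1=1

8,1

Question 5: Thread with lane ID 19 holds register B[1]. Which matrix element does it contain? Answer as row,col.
7,4

19: g=4,t=3
[1] (3*2+1,4) = (7,4)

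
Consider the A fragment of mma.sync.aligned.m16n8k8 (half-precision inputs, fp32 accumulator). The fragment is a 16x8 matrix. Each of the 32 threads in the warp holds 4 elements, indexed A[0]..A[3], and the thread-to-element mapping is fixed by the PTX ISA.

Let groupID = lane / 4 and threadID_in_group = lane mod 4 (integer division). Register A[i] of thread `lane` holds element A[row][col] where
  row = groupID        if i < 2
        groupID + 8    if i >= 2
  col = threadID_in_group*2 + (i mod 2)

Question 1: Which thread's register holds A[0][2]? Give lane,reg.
1,0

r:0=>grp=0,rB=0  c:2=>tig=1,lo=0
L=0*4+1=1  i=0*2+0=0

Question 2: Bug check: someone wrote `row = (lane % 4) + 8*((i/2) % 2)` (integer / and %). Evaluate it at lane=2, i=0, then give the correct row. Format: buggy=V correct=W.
buggy=2 correct=0

`(lane % 4) + 8*((i/2) % 2)`[2,0]->2
lane 2->2/4=0, 2 mod 4=2
i=0  r:0+0->0  c:2·2+0->4
row: 2 vs 0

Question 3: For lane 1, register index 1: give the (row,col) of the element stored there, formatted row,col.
L=1=>grp=1>>2=0, tig=1&3=1
[1]=>row 0+0=0  col 1·2+1=3

0,3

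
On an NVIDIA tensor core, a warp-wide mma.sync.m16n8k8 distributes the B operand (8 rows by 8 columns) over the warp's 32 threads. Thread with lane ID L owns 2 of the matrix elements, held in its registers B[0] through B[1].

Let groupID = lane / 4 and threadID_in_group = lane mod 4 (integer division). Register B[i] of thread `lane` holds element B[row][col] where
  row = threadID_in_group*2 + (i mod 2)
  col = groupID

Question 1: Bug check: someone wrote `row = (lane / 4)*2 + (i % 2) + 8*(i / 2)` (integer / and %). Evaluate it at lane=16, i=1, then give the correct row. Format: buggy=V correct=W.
`(lane / 4)*2 + (i % 2) + 8*(i / 2)`[16,1]->9
lane 16->16/4=4, 16 mod 4=0
i=1  r:2·0+1->1  c:4
row: 9 vs 1

buggy=9 correct=1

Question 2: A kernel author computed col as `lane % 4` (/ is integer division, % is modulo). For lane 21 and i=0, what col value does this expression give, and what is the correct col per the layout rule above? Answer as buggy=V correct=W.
`lane % 4`[21,0]->1
lane 21: gid=5 (21/4), tid=1 (21%4)
i=0: r=1*2+0=2, c=gid=5
col: 1 vs 5

buggy=1 correct=5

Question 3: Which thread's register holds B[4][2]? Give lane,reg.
c=2->g=2  r=4->t=2,b0=0
L=2*4+2=10  i=0=0

10,0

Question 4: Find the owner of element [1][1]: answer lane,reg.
c=1⇒gr=1  r=1⇒th=0,odd=1
L=1*4+0=4  i=1=1

4,1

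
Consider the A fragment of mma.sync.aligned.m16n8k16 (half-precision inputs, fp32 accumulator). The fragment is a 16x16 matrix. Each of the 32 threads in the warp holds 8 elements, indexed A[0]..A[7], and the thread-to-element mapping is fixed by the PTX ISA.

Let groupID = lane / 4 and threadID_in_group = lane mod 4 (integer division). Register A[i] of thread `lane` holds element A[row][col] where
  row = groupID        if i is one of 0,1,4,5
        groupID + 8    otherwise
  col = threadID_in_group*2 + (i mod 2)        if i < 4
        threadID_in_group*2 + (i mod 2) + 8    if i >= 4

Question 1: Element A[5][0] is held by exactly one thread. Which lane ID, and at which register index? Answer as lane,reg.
20,0

r=5⇒gr=5,Rb=0  c=0⇒Cb=0,th=0,odd=0
L=5*4+0=20  i=0*4+0*2+0=0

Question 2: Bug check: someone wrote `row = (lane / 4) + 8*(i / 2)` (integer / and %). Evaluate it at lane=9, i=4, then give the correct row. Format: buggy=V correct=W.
buggy=18 correct=2

`(lane / 4) + 8*(i / 2)`[9,4]=>18
lane 9=>9/4=2, 9 mod 4=1
i=4  r:2+0=>2  c:2·1+0+8=>10
row: 18 vs 2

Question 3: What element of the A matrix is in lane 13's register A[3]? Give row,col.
11,3

13: gid=3,tid=1
[3] (3+8,1*2+1+0) = (11,3)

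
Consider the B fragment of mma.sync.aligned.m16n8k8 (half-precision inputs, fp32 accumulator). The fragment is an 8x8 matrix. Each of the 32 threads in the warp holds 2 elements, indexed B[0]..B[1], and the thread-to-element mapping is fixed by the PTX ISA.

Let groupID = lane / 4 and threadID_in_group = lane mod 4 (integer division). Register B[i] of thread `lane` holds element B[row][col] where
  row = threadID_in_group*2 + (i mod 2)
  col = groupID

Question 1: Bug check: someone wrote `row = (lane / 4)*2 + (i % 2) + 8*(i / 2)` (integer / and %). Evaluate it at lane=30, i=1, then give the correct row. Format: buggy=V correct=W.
buggy=15 correct=5

`(lane / 4)*2 + (i % 2) + 8*(i / 2)`[30,1]->15
L=30->g=30>>2=7, t=30&3=2
[1]->row 2·2+1=5  col g=7
row: 15 vs 5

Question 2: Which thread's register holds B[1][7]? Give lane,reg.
c=7->g=7  r=1->t=0,b0=1
L=7*4+0=28  i=1=1

28,1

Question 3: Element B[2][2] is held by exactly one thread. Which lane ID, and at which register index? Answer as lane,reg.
c=2→G=2  r=2→T=1,p=0
L=2*4+1=9  i=0=0

9,0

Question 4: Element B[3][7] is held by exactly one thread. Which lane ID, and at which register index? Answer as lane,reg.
29,1

c=7→G=7  r=3→T=1,p=1
L=7*4+1=29  i=1=1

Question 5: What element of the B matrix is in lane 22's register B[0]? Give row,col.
4,5

L=22⇒gr=22>>2=5, th=22&3=2
[0]⇒row 2·2+0=4  col gr=5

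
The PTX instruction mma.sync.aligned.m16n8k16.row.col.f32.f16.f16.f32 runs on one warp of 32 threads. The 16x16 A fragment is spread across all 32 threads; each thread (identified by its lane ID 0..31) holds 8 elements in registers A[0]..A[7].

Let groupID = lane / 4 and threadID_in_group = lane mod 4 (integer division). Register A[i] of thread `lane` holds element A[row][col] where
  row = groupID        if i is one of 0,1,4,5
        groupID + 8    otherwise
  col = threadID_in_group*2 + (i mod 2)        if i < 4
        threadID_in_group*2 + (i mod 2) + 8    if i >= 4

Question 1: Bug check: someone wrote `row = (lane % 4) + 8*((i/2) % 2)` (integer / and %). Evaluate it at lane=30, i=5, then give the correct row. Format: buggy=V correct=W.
buggy=2 correct=7

`(lane % 4) + 8*((i/2) % 2)`[30,5]→2
lane 30→30/4=7, 30 mod 4=2
i=5  r:7+0→7  c:2·2+1+8→13
row: 2 vs 7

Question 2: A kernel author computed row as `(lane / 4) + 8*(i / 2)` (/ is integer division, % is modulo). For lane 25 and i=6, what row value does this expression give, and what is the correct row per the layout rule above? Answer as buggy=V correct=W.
`(lane / 4) + 8*(i / 2)`[25,6]→30
lane 25: G=6 (25/4), T=1 (25%4)
i=6: r=6+8=14, c=1*2+0+8=10
row: 30 vs 14

buggy=30 correct=14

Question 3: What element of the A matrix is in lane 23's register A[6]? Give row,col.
13,14

lane 23: gid=5 (23/4), tid=3 (23%4)
i=6: r=5+8=13, c=3*2+0+8=14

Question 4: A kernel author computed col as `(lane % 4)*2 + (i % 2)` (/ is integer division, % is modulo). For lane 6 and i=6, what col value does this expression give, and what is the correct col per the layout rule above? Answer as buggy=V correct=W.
buggy=4 correct=12

`(lane % 4)*2 + (i % 2)`[6,6]→4
L=6→G=6>>2=1, T=6&3=2
[6]→row 1+8=9  col 2·2+0+8=12
col: 4 vs 12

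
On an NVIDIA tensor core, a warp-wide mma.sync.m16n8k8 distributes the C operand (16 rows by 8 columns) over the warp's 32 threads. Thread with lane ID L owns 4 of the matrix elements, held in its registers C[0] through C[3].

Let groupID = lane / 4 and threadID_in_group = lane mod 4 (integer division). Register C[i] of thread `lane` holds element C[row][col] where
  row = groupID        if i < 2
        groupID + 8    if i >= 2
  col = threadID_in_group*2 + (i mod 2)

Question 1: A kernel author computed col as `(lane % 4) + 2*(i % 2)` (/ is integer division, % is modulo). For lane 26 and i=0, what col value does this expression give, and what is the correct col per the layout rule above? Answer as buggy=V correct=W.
buggy=2 correct=4

`(lane % 4) + 2*(i % 2)`[26,0]→2
26: G=6,T=2
[0] (6+0,2*2+0) = (6,4)
col: 2 vs 4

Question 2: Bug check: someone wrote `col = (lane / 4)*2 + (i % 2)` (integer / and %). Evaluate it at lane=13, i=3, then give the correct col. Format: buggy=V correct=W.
`(lane / 4)*2 + (i % 2)`[13,3]=>7
L=13=>grp=13>>2=3, tig=13&3=1
[3]=>row 3+8=11  col 1·2+1=3
col: 7 vs 3

buggy=7 correct=3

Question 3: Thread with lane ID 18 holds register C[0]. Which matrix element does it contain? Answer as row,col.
L=18⇒gr=18>>2=4, th=18&3=2
[0]⇒row 4+0=4  col 2·2+0=4

4,4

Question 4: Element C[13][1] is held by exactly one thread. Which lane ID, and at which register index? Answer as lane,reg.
r: 13->gid=5,r8=1  c: 1->tid=0,i&1=1
L=5*4+0=20  i=1*2+1=3

20,3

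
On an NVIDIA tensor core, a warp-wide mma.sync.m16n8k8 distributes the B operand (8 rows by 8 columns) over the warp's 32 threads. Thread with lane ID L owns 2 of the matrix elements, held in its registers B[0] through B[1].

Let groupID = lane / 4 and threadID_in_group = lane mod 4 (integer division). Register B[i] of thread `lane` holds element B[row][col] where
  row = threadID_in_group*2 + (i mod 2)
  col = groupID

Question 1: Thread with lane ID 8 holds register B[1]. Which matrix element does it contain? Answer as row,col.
1,2

8: grp=2,tig=0
[1] (0*2+1,2) = (1,2)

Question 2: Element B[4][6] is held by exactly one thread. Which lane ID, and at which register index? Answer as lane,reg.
c=6⇒gr=6  r=4⇒th=2,odd=0
L=6*4+2=26  i=0=0

26,0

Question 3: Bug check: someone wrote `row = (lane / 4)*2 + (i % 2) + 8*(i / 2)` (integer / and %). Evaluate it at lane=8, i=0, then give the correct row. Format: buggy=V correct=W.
`(lane / 4)*2 + (i % 2) + 8*(i / 2)`[8,0]→4
L=8→G=8>>2=2, T=8&3=0
[0]→row 0·2+0=0  col G=2
row: 4 vs 0

buggy=4 correct=0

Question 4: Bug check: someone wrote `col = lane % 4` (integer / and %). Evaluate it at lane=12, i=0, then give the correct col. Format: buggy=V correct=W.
`lane % 4`[12,0]->0
12: gid=3,tid=0
[0] (0*2+0,3) = (0,3)
col: 0 vs 3

buggy=0 correct=3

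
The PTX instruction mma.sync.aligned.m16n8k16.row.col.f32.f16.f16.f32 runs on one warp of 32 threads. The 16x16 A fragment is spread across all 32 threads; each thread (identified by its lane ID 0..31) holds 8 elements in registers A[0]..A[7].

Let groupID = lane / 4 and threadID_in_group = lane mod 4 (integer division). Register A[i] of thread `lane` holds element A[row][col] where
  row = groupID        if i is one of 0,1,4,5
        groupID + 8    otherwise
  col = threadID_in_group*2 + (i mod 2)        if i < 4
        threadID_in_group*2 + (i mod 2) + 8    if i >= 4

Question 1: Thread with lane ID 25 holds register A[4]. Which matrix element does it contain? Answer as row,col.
25: G=6,T=1
[4] (6+0,1*2+0+8) = (6,10)

6,10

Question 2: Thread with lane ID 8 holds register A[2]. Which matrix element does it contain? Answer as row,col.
L=8->g=8>>2=2, t=8&3=0
[2]->row 2+8=10  col 0·2+0+0=0

10,0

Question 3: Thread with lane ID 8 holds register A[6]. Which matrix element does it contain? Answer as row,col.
10,8

L=8→G=8>>2=2, T=8&3=0
[6]→row 2+8=10  col 0·2+0+8=8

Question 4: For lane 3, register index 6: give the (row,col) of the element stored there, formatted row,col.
3: grp=0,tig=3
[6] (0+8,3*2+0+8) = (8,14)

8,14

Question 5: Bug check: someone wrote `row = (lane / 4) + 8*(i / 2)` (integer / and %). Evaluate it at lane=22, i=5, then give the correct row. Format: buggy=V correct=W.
buggy=21 correct=5

`(lane / 4) + 8*(i / 2)`[22,5]->21
22: g=5,t=2
[5] (5+0,2*2+1+8) = (5,13)
row: 21 vs 5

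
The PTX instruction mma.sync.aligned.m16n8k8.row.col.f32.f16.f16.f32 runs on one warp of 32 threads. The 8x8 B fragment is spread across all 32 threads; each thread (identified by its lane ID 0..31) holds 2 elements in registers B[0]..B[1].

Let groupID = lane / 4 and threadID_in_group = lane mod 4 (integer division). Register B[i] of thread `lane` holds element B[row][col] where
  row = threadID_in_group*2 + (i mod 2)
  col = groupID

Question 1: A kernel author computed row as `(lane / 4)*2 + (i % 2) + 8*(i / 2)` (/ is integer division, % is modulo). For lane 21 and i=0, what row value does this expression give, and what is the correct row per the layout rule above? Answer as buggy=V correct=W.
buggy=10 correct=2

`(lane / 4)*2 + (i % 2) + 8*(i / 2)`[21,0]→10
lane 21: G=5 (21/4), T=1 (21%4)
i=0: r=1*2+0=2, c=G=5
row: 10 vs 2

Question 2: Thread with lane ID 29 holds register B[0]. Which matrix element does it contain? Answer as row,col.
2,7

lane 29→29/4=7, 29 mod 4=1
i=0  r:2·1+0→2  c:7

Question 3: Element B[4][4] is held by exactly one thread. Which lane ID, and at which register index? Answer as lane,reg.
c=4⇒gr=4  r=4⇒th=2,odd=0
L=4*4+2=18  i=0=0

18,0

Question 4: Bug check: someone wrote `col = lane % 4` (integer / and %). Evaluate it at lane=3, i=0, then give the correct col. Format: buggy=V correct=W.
buggy=3 correct=0

`lane % 4`[3,0]⇒3
L=3⇒gr=3>>2=0, th=3&3=3
[0]⇒row 3·2+0=6  col gr=0
col: 3 vs 0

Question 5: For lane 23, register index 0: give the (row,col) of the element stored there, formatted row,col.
6,5

lane 23: gr=5 (23/4), th=3 (23%4)
i=0: r=3*2+0=6, c=gr=5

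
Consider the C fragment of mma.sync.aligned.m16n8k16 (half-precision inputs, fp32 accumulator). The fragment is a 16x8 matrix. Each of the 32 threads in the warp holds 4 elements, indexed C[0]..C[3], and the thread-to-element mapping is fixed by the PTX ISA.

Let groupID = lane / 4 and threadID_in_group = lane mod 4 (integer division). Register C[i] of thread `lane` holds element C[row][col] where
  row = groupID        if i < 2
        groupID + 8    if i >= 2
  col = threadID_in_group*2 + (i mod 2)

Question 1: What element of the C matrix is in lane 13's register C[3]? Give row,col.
lane 13=>13/4=3, 13 mod 4=1
i=3  r:3+8=>11  c:2·1+1=>3

11,3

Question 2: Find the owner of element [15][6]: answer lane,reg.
r:15=>grp=7,rB=1  c:6=>tig=3,lo=0
L=7*4+3=31  i=1*2+0=2

31,2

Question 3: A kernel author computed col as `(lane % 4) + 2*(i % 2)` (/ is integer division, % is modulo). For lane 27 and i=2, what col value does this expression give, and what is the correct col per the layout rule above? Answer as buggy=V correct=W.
`(lane % 4) + 2*(i % 2)`[27,2]=>3
lane 27=>27/4=6, 27 mod 4=3
i=2  r:6+8=>14  c:2·3+0=>6
col: 3 vs 6

buggy=3 correct=6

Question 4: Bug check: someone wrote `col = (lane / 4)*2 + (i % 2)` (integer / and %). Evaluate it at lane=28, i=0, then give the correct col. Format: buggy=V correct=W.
buggy=14 correct=0

`(lane / 4)*2 + (i % 2)`[28,0]->14
lane 28: g=7 (28/4), t=0 (28%4)
i=0: r=7+0=7, c=0*2+0=0
col: 14 vs 0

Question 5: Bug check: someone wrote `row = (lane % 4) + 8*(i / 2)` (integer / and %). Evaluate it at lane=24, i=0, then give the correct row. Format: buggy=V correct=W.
buggy=0 correct=6

`(lane % 4) + 8*(i / 2)`[24,0]⇒0
L=24⇒gr=24>>2=6, th=24&3=0
[0]⇒row 6+0=6  col 0·2+0=0
row: 0 vs 6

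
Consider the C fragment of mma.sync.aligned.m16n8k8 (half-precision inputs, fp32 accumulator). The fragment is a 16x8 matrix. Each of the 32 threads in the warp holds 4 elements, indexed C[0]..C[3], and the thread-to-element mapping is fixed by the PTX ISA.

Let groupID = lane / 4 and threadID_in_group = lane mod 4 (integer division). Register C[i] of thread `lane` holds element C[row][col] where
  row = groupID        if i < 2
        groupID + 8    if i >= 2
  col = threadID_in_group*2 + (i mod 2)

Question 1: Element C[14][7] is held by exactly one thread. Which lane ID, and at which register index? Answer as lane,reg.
r=14→G=6,rhi=1  c=7→T=3,p=1
L=6*4+3=27  i=1*2+1=3

27,3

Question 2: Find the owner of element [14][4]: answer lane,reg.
26,2

r=14→G=6,rhi=1  c=4→T=2,p=0
L=6*4+2=26  i=1*2+0=2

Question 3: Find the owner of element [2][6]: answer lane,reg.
r=2⇒gr=2,Rb=0  c=6⇒th=3,odd=0
L=2*4+3=11  i=0*2+0=0

11,0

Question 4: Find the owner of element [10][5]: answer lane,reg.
10,3

r=10->g=2,rb=1  c=5->t=2,b0=1
L=2*4+2=10  i=1*2+1=3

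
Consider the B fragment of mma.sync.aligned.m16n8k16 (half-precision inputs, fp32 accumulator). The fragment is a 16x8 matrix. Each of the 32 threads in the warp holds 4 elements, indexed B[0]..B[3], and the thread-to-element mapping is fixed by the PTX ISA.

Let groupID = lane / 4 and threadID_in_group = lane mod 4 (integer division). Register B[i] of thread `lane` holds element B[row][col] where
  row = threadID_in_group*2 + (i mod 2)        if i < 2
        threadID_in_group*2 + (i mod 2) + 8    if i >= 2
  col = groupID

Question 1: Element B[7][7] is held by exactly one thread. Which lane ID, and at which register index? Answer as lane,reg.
31,1

c: 7->gid=7  r: 7->r8=0,tid=3,i&1=1
L=7*4+3=31  i=0*2+1=1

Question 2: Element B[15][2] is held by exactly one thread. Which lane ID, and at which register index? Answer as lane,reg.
11,3

c: 2->gid=2  r: 15->r8=1,tid=3,i&1=1
L=2*4+3=11  i=1*2+1=3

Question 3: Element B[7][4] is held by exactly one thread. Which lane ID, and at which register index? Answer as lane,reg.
19,1

c=4⇒gr=4  r=7⇒Rb=0,th=3,odd=1
L=4*4+3=19  i=0*2+1=1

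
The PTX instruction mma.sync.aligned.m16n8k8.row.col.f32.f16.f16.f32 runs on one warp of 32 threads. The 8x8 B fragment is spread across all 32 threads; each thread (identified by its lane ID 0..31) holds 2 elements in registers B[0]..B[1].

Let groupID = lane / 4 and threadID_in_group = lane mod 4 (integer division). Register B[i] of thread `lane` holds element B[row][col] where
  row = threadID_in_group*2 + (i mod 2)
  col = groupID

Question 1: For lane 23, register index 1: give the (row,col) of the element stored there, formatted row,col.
7,5

lane 23=>23/4=5, 23 mod 4=3
i=1  r:2·3+1=>7  c:5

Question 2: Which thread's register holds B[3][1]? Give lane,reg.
5,1

c=1->g=1  r=3->t=1,b0=1
L=1*4+1=5  i=1=1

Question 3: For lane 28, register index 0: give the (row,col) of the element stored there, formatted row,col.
0,7

lane 28=>28/4=7, 28 mod 4=0
i=0  r:2·0+0=>0  c:7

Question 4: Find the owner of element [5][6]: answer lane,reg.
26,1

c=6->g=6  r=5->t=2,b0=1
L=6*4+2=26  i=1=1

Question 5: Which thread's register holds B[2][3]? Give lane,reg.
c: 3->gid=3  r: 2->tid=1,i&1=0
L=3*4+1=13  i=0=0

13,0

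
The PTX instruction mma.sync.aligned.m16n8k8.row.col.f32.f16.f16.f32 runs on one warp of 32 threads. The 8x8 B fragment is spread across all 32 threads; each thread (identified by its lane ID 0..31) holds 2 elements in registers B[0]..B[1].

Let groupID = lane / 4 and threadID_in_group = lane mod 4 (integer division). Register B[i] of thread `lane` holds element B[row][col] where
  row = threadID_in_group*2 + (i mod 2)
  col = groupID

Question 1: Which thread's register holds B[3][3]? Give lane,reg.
c:3=>grp=3  r:3=>tig=1,lo=1
L=3*4+1=13  i=1=1

13,1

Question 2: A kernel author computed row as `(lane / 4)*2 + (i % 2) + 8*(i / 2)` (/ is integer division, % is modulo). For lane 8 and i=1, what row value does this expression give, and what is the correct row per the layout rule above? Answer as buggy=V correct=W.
buggy=5 correct=1

`(lane / 4)*2 + (i % 2) + 8*(i / 2)`[8,1]->5
8: g=2,t=0
[1] (0*2+1,2) = (1,2)
row: 5 vs 1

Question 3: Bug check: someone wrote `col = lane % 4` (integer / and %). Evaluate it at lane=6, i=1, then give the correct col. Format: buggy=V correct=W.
`lane % 4`[6,1]→2
6: G=1,T=2
[1] (2*2+1,1) = (5,1)
col: 2 vs 1

buggy=2 correct=1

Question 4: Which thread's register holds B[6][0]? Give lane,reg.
3,0

c=0->g=0  r=6->t=3,b0=0
L=0*4+3=3  i=0=0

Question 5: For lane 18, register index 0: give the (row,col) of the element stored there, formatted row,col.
4,4

L=18⇒gr=18>>2=4, th=18&3=2
[0]⇒row 2·2+0=4  col gr=4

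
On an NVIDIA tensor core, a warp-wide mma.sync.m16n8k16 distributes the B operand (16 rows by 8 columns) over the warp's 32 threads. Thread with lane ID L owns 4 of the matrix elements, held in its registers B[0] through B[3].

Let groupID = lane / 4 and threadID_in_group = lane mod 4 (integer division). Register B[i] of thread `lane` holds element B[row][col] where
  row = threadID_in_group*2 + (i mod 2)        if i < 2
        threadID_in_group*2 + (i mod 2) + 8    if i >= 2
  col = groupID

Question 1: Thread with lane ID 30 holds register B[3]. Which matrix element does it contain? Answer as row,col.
13,7

L=30=>grp=30>>2=7, tig=30&3=2
[3]=>row 2·2+1+8=13  col grp=7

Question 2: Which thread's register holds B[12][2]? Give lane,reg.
10,2

c:2=>grp=2  r:12=>rB=1,tig=2,lo=0
L=2*4+2=10  i=1*2+0=2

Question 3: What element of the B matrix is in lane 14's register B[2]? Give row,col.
lane 14->14/4=3, 14 mod 4=2
i=2  r:2·2+0+8->12  c:3

12,3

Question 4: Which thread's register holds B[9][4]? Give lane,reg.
16,3

c=4⇒gr=4  r=9⇒Rb=1,th=0,odd=1
L=4*4+0=16  i=1*2+1=3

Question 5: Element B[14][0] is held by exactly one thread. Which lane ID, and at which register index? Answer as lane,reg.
c: 0->gid=0  r: 14->r8=1,tid=3,i&1=0
L=0*4+3=3  i=1*2+0=2

3,2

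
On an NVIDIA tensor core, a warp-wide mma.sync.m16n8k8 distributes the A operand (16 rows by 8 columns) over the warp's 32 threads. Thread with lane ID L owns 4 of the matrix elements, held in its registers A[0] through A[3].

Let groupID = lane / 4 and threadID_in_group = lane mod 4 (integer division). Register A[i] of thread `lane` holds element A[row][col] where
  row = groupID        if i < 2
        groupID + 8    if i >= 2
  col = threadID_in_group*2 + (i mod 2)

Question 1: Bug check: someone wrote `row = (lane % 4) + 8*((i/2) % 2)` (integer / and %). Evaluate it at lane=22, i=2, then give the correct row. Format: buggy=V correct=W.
buggy=10 correct=13

`(lane % 4) + 8*((i/2) % 2)`[22,2]->10
lane 22->22/4=5, 22 mod 4=2
i=2  r:5+8->13  c:2·2+0->4
row: 10 vs 13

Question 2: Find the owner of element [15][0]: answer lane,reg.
r: 15->gid=7,r8=1  c: 0->tid=0,i&1=0
L=7*4+0=28  i=1*2+0=2

28,2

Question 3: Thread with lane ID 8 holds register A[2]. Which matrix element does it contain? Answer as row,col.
10,0

lane 8: gid=2 (8/4), tid=0 (8%4)
i=2: r=2+8=10, c=0*2+0=0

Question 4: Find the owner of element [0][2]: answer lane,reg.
r=0->g=0,rb=0  c=2->t=1,b0=0
L=0*4+1=1  i=0*2+0=0

1,0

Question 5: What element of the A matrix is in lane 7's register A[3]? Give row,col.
9,7

7: gr=1,th=3
[3] (1+8,3*2+1) = (9,7)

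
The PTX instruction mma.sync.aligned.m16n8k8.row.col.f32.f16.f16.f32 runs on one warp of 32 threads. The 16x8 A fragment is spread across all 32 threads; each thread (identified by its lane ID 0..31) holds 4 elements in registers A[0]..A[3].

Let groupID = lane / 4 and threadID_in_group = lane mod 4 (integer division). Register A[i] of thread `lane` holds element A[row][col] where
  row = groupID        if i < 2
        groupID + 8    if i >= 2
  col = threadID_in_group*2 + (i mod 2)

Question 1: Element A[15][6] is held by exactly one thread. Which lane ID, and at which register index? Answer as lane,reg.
r: 15->gid=7,r8=1  c: 6->tid=3,i&1=0
L=7*4+3=31  i=1*2+0=2

31,2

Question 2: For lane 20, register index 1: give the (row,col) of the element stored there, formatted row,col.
5,1

lane 20: G=5 (20/4), T=0 (20%4)
i=1: r=5+0=5, c=0*2+1=1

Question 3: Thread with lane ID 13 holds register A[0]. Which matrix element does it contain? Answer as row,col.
lane 13: gid=3 (13/4), tid=1 (13%4)
i=0: r=3+0=3, c=1*2+0=2

3,2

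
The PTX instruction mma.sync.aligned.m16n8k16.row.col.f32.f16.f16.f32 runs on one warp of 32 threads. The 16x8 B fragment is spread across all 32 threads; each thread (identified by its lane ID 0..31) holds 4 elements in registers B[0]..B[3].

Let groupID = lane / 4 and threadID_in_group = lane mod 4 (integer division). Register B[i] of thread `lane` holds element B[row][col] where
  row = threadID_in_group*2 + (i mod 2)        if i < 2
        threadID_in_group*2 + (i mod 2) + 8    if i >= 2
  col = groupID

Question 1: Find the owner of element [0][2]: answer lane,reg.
8,0

c: 2->gid=2  r: 0->r8=0,tid=0,i&1=0
L=2*4+0=8  i=0*2+0=0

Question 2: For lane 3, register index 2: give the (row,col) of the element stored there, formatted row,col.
14,0

lane 3: grp=0 (3/4), tig=3 (3%4)
i=2: r=3*2+0+8=14, c=grp=0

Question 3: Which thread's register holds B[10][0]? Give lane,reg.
c=0⇒gr=0  r=10⇒Rb=1,th=1,odd=0
L=0*4+1=1  i=1*2+0=2

1,2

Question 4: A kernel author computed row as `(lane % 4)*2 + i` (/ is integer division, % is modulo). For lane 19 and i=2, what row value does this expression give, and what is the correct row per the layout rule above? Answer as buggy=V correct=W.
`(lane % 4)*2 + i`[19,2]⇒8
19: gr=4,th=3
[2] (3*2+0+8,4) = (14,4)
row: 8 vs 14

buggy=8 correct=14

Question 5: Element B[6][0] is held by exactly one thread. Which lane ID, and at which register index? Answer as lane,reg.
3,0

c=0->g=0  r=6->rb=0,t=3,b0=0
L=0*4+3=3  i=0*2+0=0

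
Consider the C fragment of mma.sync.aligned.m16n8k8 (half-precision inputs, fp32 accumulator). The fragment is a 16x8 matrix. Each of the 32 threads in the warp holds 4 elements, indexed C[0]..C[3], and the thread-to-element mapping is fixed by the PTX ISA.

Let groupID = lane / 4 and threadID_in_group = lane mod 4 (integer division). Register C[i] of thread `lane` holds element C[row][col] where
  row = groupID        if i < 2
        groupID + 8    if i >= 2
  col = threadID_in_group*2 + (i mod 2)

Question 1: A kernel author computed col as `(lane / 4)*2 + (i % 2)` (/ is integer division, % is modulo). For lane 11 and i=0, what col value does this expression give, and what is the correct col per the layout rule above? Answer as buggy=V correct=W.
`(lane / 4)*2 + (i % 2)`[11,0]->4
L=11->gid=11>>2=2, tid=11&3=3
[0]->row 2+0=2  col 3·2+0=6
col: 4 vs 6

buggy=4 correct=6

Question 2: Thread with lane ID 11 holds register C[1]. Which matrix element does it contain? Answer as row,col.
lane 11: g=2 (11/4), t=3 (11%4)
i=1: r=2+0=2, c=3*2+1=7

2,7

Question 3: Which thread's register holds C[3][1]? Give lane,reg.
12,1

r: 3->gid=3,r8=0  c: 1->tid=0,i&1=1
L=3*4+0=12  i=0*2+1=1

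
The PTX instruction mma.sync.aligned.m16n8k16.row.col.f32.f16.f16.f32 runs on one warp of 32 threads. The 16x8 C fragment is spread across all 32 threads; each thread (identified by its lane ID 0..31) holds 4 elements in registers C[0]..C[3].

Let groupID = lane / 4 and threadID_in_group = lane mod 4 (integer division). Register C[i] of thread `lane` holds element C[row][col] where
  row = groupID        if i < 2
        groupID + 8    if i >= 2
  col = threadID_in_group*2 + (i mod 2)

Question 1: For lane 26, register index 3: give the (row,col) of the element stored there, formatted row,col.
14,5

L=26=>grp=26>>2=6, tig=26&3=2
[3]=>row 6+8=14  col 2·2+1=5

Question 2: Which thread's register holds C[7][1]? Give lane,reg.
r:7=>grp=7,rB=0  c:1=>tig=0,lo=1
L=7*4+0=28  i=0*2+1=1

28,1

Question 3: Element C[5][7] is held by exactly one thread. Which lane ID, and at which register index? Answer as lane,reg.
23,1

r=5->g=5,rb=0  c=7->t=3,b0=1
L=5*4+3=23  i=0*2+1=1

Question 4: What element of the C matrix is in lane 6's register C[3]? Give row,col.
L=6=>grp=6>>2=1, tig=6&3=2
[3]=>row 1+8=9  col 2·2+1=5

9,5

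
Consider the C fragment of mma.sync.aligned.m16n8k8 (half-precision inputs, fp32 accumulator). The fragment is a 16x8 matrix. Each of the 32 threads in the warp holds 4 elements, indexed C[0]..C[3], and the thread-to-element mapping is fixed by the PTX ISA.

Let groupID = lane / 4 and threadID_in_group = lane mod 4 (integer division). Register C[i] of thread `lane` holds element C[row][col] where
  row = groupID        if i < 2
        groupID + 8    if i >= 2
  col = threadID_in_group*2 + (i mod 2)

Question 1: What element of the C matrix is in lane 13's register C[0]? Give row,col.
3,2

lane 13=>13/4=3, 13 mod 4=1
i=0  r:3+0=>3  c:2·1+0=>2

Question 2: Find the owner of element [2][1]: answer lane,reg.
8,1

r=2->g=2,rb=0  c=1->t=0,b0=1
L=2*4+0=8  i=0*2+1=1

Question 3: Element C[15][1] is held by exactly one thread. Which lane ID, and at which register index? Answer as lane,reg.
r: 15->gid=7,r8=1  c: 1->tid=0,i&1=1
L=7*4+0=28  i=1*2+1=3

28,3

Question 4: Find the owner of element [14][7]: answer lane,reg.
27,3

r:14=>grp=6,rB=1  c:7=>tig=3,lo=1
L=6*4+3=27  i=1*2+1=3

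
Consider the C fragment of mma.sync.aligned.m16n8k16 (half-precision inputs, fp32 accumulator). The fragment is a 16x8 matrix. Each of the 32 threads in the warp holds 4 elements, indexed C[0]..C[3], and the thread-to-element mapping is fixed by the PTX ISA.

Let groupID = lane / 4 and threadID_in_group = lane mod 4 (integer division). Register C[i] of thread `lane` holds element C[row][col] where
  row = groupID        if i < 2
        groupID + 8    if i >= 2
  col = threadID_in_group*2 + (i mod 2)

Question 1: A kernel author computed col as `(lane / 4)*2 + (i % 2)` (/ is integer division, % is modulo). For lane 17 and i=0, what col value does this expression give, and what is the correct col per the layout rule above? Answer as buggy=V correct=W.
buggy=8 correct=2

`(lane / 4)*2 + (i % 2)`[17,0]=>8
17: grp=4,tig=1
[0] (4+0,1*2+0) = (4,2)
col: 8 vs 2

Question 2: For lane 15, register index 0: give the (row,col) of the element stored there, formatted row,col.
3,6

lane 15->15/4=3, 15 mod 4=3
i=0  r:3+0->3  c:2·3+0->6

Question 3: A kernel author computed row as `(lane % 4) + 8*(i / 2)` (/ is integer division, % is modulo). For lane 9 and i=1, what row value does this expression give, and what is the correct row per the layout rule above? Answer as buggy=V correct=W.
`(lane % 4) + 8*(i / 2)`[9,1]->1
L=9->gid=9>>2=2, tid=9&3=1
[1]->row 2+0=2  col 1·2+1=3
row: 1 vs 2

buggy=1 correct=2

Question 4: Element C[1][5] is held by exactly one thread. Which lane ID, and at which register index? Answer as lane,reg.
6,1

r=1→G=1,rhi=0  c=5→T=2,p=1
L=1*4+2=6  i=0*2+1=1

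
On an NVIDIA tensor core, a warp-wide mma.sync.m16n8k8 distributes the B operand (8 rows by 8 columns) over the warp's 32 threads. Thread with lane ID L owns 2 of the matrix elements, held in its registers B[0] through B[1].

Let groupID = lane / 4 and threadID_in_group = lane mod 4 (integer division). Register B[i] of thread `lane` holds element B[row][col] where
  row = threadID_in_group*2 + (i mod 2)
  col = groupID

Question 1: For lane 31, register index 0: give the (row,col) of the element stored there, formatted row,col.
L=31⇒gr=31>>2=7, th=31&3=3
[0]⇒row 3·2+0=6  col gr=7

6,7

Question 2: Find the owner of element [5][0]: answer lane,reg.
c:0=>grp=0  r:5=>tig=2,lo=1
L=0*4+2=2  i=1=1

2,1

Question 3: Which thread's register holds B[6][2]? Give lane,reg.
11,0

c:2=>grp=2  r:6=>tig=3,lo=0
L=2*4+3=11  i=0=0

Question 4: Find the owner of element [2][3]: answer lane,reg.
13,0

c: 3->gid=3  r: 2->tid=1,i&1=0
L=3*4+1=13  i=0=0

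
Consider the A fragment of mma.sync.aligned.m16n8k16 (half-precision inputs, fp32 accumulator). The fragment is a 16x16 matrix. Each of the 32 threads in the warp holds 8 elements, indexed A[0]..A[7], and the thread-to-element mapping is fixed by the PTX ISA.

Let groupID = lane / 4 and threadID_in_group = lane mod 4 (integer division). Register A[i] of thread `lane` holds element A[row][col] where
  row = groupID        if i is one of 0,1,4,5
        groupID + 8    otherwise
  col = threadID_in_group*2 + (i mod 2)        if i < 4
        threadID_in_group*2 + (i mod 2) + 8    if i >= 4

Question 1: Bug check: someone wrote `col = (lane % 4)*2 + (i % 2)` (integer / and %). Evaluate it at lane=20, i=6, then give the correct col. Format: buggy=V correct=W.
`(lane % 4)*2 + (i % 2)`[20,6]→0
lane 20→20/4=5, 20 mod 4=0
i=6  r:5+8→13  c:2·0+0+8→8
col: 0 vs 8

buggy=0 correct=8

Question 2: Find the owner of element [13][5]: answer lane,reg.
22,3

r:13=>grp=5,rB=1  c:5=>cB=0,tig=2,lo=1
L=5*4+2=22  i=0*4+1*2+1=3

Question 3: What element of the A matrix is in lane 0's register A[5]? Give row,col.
0,9

0: gr=0,th=0
[5] (0+0,0*2+1+8) = (0,9)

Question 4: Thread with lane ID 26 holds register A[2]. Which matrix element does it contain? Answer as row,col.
lane 26: g=6 (26/4), t=2 (26%4)
i=2: r=6+8=14, c=2*2+0+0=4

14,4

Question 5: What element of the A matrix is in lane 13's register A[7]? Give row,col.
13: grp=3,tig=1
[7] (3+8,1*2+1+8) = (11,11)

11,11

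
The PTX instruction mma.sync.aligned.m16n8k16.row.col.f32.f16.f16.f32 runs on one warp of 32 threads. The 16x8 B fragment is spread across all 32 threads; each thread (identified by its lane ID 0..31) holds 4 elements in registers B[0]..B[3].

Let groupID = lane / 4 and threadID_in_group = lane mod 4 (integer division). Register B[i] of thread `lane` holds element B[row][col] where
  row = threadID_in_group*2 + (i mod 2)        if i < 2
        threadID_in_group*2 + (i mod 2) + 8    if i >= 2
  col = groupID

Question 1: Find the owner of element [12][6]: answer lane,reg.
26,2

c=6⇒gr=6  r=12⇒Rb=1,th=2,odd=0
L=6*4+2=26  i=1*2+0=2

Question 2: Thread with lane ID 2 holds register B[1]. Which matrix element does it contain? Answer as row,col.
5,0

L=2->g=2>>2=0, t=2&3=2
[1]->row 2·2+1+0=5  col g=0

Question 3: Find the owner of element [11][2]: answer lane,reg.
9,3

c=2->g=2  r=11->rb=1,t=1,b0=1
L=2*4+1=9  i=1*2+1=3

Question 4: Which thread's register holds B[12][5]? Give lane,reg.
c: 5->gid=5  r: 12->r8=1,tid=2,i&1=0
L=5*4+2=22  i=1*2+0=2

22,2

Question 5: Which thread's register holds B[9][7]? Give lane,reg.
c=7->g=7  r=9->rb=1,t=0,b0=1
L=7*4+0=28  i=1*2+1=3

28,3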